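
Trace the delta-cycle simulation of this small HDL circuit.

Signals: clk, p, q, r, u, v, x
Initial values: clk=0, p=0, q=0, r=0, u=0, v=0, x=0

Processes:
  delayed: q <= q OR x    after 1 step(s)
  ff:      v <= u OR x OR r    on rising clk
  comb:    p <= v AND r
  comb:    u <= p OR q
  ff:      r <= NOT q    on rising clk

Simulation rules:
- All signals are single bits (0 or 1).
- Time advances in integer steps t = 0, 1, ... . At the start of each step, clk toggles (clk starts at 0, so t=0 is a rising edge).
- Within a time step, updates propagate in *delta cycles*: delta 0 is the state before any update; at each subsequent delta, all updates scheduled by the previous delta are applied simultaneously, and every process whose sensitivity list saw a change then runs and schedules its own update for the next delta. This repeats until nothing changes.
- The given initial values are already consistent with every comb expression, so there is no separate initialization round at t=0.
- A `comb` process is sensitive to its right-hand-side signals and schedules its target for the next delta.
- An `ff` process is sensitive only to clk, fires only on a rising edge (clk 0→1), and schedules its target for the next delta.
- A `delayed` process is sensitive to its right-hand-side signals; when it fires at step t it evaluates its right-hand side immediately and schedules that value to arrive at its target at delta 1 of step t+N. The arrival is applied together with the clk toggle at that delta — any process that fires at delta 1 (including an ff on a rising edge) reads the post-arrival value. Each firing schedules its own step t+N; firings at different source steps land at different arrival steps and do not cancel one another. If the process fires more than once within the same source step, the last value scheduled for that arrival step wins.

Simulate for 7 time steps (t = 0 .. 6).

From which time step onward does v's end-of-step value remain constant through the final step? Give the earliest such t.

[bits: x,clk,v,u,r,q,p]
t=0: Δ0=0000000 Δ1=0100000 Δ2=0100100 | 2Δ
t=1: Δ0=0100100 Δ1=0000100 | 1Δ
t=2: Δ0=0000100 Δ1=0100100 Δ2=0110100 Δ3=0110101 Δ4=0111101 | 4Δ
t=3: Δ0=0111101 Δ1=0011101 | 1Δ
t=4: Δ0=0011101 Δ1=0111101 | 1Δ
t=5: Δ0=0111101 Δ1=0011101 | 1Δ
t=6: Δ0=0011101 Δ1=0111101 | 1Δ

2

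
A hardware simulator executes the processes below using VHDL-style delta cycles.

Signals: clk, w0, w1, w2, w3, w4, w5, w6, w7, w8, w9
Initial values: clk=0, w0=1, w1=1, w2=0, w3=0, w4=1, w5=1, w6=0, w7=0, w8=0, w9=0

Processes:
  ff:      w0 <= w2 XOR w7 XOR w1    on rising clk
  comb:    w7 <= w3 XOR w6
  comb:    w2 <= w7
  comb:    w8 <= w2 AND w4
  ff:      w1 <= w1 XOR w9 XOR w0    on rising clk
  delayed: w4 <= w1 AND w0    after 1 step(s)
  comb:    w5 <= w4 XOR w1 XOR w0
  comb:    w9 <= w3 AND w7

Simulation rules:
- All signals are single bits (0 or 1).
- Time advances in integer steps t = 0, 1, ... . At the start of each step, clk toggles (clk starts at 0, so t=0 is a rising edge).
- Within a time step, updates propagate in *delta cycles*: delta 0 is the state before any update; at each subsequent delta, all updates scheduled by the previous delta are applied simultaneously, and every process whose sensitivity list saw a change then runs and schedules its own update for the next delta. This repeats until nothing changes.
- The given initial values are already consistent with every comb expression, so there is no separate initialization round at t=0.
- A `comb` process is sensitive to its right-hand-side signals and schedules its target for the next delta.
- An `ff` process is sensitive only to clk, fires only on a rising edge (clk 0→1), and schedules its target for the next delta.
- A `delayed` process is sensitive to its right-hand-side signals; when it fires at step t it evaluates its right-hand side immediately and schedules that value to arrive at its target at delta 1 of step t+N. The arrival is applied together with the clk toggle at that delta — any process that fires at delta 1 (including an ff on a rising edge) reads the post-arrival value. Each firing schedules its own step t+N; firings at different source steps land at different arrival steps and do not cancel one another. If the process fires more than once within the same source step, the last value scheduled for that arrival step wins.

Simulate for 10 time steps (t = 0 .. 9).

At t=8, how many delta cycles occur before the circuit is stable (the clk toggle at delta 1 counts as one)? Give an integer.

t=0 Δ0: w1=1 w0=1 w2=0 clk=0 w9=0 w3=0 w8=0 w5=1 w7=0 w4=1 w6=0
  Δ1: clk:0→1
  Δ2: w1:1→0
  Δ3: w5:1→0
  (3Δ to stable)
t=1 Δ0: w1=0 w0=1 w2=0 clk=1 w9=0 w3=0 w8=0 w5=0 w7=0 w4=1 w6=0
  Δ1: clk:1→0, w4:1→0
  Δ2: w5:0→1
  (2Δ to stable)
t=2 Δ0: w1=0 w0=1 w2=0 clk=0 w9=0 w3=0 w8=0 w5=1 w7=0 w4=0 w6=0
  Δ1: clk:0→1
  Δ2: w1:0→1, w0:1→0
  (2Δ to stable)
t=3 Δ0: w1=1 w0=0 w2=0 clk=1 w9=0 w3=0 w8=0 w5=1 w7=0 w4=0 w6=0
  Δ1: clk:1→0
  (1Δ to stable)
t=4 Δ0: w1=1 w0=0 w2=0 clk=0 w9=0 w3=0 w8=0 w5=1 w7=0 w4=0 w6=0
  Δ1: clk:0→1
  Δ2: w0:0→1
  Δ3: w5:1→0
  (3Δ to stable)
t=5 Δ0: w1=1 w0=1 w2=0 clk=1 w9=0 w3=0 w8=0 w5=0 w7=0 w4=0 w6=0
  Δ1: clk:1→0, w4:0→1
  Δ2: w5:0→1
  (2Δ to stable)
t=6 Δ0: w1=1 w0=1 w2=0 clk=0 w9=0 w3=0 w8=0 w5=1 w7=0 w4=1 w6=0
  Δ1: clk:0→1
  Δ2: w1:1→0
  Δ3: w5:1→0
  (3Δ to stable)
t=7 Δ0: w1=0 w0=1 w2=0 clk=1 w9=0 w3=0 w8=0 w5=0 w7=0 w4=1 w6=0
  Δ1: clk:1→0, w4:1→0
  Δ2: w5:0→1
  (2Δ to stable)
t=8 Δ0: w1=0 w0=1 w2=0 clk=0 w9=0 w3=0 w8=0 w5=1 w7=0 w4=0 w6=0
  Δ1: clk:0→1
  Δ2: w1:0→1, w0:1→0
  (2Δ to stable)
t=9 Δ0: w1=1 w0=0 w2=0 clk=1 w9=0 w3=0 w8=0 w5=1 w7=0 w4=0 w6=0
  Δ1: clk:1→0
  (1Δ to stable)

2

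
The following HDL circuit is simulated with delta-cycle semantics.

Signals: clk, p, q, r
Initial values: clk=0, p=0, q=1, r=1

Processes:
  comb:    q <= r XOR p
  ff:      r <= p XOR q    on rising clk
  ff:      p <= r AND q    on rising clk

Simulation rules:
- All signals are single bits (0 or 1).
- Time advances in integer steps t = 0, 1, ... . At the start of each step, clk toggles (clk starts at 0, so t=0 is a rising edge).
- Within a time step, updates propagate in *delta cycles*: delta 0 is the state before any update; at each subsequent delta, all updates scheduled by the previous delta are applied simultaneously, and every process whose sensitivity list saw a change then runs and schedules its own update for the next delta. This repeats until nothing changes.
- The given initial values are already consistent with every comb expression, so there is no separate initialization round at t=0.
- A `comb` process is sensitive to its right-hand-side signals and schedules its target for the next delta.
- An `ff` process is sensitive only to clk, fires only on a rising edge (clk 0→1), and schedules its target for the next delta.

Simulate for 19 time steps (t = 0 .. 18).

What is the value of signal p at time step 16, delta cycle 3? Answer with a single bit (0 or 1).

1

t=0 Δ0: r=1 clk=0 q=1 p=0
  Δ1: clk:0→1
  Δ2: p:0→1
  Δ3: q:1→0
  (3Δ to stable)
t=1 Δ0: r=1 clk=1 q=0 p=1
  Δ1: clk:1→0
  (1Δ to stable)
t=2 Δ0: r=1 clk=0 q=0 p=1
  Δ1: clk:0→1
  Δ2: p:1→0
  Δ3: q:0→1
  (3Δ to stable)
t=3 Δ0: r=1 clk=1 q=1 p=0
  Δ1: clk:1→0
  (1Δ to stable)
t=4 Δ0: r=1 clk=0 q=1 p=0
  Δ1: clk:0→1
  Δ2: p:0→1
  Δ3: q:1→0
  (3Δ to stable)
t=5 Δ0: r=1 clk=1 q=0 p=1
  Δ1: clk:1→0
  (1Δ to stable)
t=6 Δ0: r=1 clk=0 q=0 p=1
  Δ1: clk:0→1
  Δ2: p:1→0
  Δ3: q:0→1
  (3Δ to stable)
t=7 Δ0: r=1 clk=1 q=1 p=0
  Δ1: clk:1→0
  (1Δ to stable)
t=8 Δ0: r=1 clk=0 q=1 p=0
  Δ1: clk:0→1
  Δ2: p:0→1
  Δ3: q:1→0
  (3Δ to stable)
t=9 Δ0: r=1 clk=1 q=0 p=1
  Δ1: clk:1→0
  (1Δ to stable)
t=10 Δ0: r=1 clk=0 q=0 p=1
  Δ1: clk:0→1
  Δ2: p:1→0
  Δ3: q:0→1
  (3Δ to stable)
t=11 Δ0: r=1 clk=1 q=1 p=0
  Δ1: clk:1→0
  (1Δ to stable)
t=12 Δ0: r=1 clk=0 q=1 p=0
  Δ1: clk:0→1
  Δ2: p:0→1
  Δ3: q:1→0
  (3Δ to stable)
t=13 Δ0: r=1 clk=1 q=0 p=1
  Δ1: clk:1→0
  (1Δ to stable)
t=14 Δ0: r=1 clk=0 q=0 p=1
  Δ1: clk:0→1
  Δ2: p:1→0
  Δ3: q:0→1
  (3Δ to stable)
t=15 Δ0: r=1 clk=1 q=1 p=0
  Δ1: clk:1→0
  (1Δ to stable)
t=16 Δ0: r=1 clk=0 q=1 p=0
  Δ1: clk:0→1
  Δ2: p:0→1
  Δ3: q:1→0
  (3Δ to stable)
t=17 Δ0: r=1 clk=1 q=0 p=1
  Δ1: clk:1→0
  (1Δ to stable)
t=18 Δ0: r=1 clk=0 q=0 p=1
  Δ1: clk:0→1
  Δ2: p:1→0
  Δ3: q:0→1
  (3Δ to stable)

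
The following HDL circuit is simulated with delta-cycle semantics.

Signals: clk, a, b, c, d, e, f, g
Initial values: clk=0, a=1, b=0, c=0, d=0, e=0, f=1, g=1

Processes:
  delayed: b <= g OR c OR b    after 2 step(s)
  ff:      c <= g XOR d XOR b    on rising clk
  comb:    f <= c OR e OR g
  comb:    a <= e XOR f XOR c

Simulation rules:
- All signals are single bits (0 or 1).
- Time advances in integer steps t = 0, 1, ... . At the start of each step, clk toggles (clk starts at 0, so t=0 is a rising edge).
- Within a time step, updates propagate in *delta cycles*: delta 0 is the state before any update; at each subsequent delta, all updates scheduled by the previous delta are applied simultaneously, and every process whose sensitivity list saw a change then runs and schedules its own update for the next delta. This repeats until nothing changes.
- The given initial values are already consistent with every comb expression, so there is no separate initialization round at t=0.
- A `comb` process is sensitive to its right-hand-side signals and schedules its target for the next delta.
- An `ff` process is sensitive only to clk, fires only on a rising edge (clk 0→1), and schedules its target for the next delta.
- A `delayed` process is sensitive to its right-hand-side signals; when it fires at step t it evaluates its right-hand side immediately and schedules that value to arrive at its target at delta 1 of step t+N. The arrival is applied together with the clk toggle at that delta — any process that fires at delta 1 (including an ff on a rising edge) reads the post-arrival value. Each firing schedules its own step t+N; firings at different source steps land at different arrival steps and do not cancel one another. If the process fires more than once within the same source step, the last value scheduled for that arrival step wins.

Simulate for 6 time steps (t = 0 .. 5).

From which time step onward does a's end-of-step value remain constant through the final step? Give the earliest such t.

t=0 Δ0: d=0 b=0 g=1 e=0 c=0 f=1 a=1 clk=0
  Δ1: clk:0→1
  Δ2: c:0→1
  Δ3: a:1→0
  (3Δ to stable)
t=1 Δ0: d=0 b=0 g=1 e=0 c=1 f=1 a=0 clk=1
  Δ1: clk:1→0
  (1Δ to stable)
t=2 Δ0: d=0 b=0 g=1 e=0 c=1 f=1 a=0 clk=0
  Δ1: b:0→1, clk:0→1
  Δ2: c:1→0
  Δ3: a:0→1
  (3Δ to stable)
t=3 Δ0: d=0 b=1 g=1 e=0 c=0 f=1 a=1 clk=1
  Δ1: clk:1→0
  (1Δ to stable)
t=4 Δ0: d=0 b=1 g=1 e=0 c=0 f=1 a=1 clk=0
  Δ1: clk:0→1
  (1Δ to stable)
t=5 Δ0: d=0 b=1 g=1 e=0 c=0 f=1 a=1 clk=1
  Δ1: clk:1→0
  (1Δ to stable)

2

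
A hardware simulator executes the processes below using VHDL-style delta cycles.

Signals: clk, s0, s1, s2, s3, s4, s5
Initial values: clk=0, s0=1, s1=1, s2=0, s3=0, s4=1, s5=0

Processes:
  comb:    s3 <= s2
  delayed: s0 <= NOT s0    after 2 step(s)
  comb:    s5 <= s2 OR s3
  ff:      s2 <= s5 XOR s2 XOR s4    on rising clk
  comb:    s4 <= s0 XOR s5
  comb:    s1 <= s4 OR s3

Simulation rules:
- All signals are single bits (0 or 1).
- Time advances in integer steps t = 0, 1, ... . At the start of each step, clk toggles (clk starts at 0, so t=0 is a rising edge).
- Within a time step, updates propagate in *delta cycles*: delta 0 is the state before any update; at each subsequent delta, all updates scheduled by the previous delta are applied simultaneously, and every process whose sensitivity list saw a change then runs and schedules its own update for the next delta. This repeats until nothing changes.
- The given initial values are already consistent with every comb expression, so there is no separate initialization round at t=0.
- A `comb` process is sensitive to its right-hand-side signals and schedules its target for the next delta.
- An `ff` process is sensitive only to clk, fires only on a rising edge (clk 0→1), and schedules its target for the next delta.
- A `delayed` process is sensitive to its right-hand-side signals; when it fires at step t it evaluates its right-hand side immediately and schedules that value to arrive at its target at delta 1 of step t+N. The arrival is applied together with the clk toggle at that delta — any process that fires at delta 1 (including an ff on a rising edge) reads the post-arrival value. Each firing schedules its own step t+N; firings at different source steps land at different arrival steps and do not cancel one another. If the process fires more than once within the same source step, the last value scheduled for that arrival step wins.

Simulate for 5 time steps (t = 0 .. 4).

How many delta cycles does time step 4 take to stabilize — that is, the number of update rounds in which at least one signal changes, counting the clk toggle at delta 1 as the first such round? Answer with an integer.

t0.Δ0 clk=0 s0=1 s3=0 s5=0 s1=1 s4=1 s2=0
t0.Δ1 clk=1 s0=1 s3=0 s5=0 s1=1 s4=1 s2=0
t0.Δ2 clk=1 s0=1 s3=0 s5=0 s1=1 s4=1 s2=1
t0.Δ3 clk=1 s0=1 s3=1 s5=1 s1=1 s4=1 s2=1
t0.Δ4 clk=1 s0=1 s3=1 s5=1 s1=1 s4=0 s2=1
t1.Δ0 clk=1 s0=1 s3=1 s5=1 s1=1 s4=0 s2=1
t1.Δ1 clk=0 s0=1 s3=1 s5=1 s1=1 s4=0 s2=1
t2.Δ0 clk=0 s0=1 s3=1 s5=1 s1=1 s4=0 s2=1
t2.Δ1 clk=1 s0=1 s3=1 s5=1 s1=1 s4=0 s2=1
t2.Δ2 clk=1 s0=1 s3=1 s5=1 s1=1 s4=0 s2=0
t2.Δ3 clk=1 s0=1 s3=0 s5=1 s1=1 s4=0 s2=0
t2.Δ4 clk=1 s0=1 s3=0 s5=0 s1=0 s4=0 s2=0
t2.Δ5 clk=1 s0=1 s3=0 s5=0 s1=0 s4=1 s2=0
t2.Δ6 clk=1 s0=1 s3=0 s5=0 s1=1 s4=1 s2=0
t3.Δ0 clk=1 s0=1 s3=0 s5=0 s1=1 s4=1 s2=0
t3.Δ1 clk=0 s0=1 s3=0 s5=0 s1=1 s4=1 s2=0
t4.Δ0 clk=0 s0=1 s3=0 s5=0 s1=1 s4=1 s2=0
t4.Δ1 clk=1 s0=1 s3=0 s5=0 s1=1 s4=1 s2=0
t4.Δ2 clk=1 s0=1 s3=0 s5=0 s1=1 s4=1 s2=1
t4.Δ3 clk=1 s0=1 s3=1 s5=1 s1=1 s4=1 s2=1
t4.Δ4 clk=1 s0=1 s3=1 s5=1 s1=1 s4=0 s2=1

4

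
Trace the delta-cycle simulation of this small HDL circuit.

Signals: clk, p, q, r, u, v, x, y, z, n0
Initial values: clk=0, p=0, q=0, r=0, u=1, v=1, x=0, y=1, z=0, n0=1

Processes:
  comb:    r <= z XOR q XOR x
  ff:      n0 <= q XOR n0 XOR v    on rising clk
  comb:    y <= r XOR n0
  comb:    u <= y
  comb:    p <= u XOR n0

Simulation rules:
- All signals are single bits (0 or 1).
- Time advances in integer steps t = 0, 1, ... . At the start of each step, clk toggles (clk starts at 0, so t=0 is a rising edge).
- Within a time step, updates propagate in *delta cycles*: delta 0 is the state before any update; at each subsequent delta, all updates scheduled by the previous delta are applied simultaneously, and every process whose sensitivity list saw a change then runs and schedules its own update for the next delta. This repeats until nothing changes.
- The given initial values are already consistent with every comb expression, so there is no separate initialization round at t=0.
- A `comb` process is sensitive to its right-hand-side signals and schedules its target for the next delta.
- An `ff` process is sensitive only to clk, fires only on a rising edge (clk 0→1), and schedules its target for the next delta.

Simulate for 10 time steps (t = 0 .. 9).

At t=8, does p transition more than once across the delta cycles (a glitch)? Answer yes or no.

yes

t0.Δ0 n0=1 q=0 x=0 u=1 clk=0 r=0 y=1 v=1 z=0 p=0
t0.Δ1 n0=1 q=0 x=0 u=1 clk=1 r=0 y=1 v=1 z=0 p=0
t0.Δ2 n0=0 q=0 x=0 u=1 clk=1 r=0 y=1 v=1 z=0 p=0
t0.Δ3 n0=0 q=0 x=0 u=1 clk=1 r=0 y=0 v=1 z=0 p=1
t0.Δ4 n0=0 q=0 x=0 u=0 clk=1 r=0 y=0 v=1 z=0 p=1
t0.Δ5 n0=0 q=0 x=0 u=0 clk=1 r=0 y=0 v=1 z=0 p=0
t1.Δ0 n0=0 q=0 x=0 u=0 clk=1 r=0 y=0 v=1 z=0 p=0
t1.Δ1 n0=0 q=0 x=0 u=0 clk=0 r=0 y=0 v=1 z=0 p=0
t2.Δ0 n0=0 q=0 x=0 u=0 clk=0 r=0 y=0 v=1 z=0 p=0
t2.Δ1 n0=0 q=0 x=0 u=0 clk=1 r=0 y=0 v=1 z=0 p=0
t2.Δ2 n0=1 q=0 x=0 u=0 clk=1 r=0 y=0 v=1 z=0 p=0
t2.Δ3 n0=1 q=0 x=0 u=0 clk=1 r=0 y=1 v=1 z=0 p=1
t2.Δ4 n0=1 q=0 x=0 u=1 clk=1 r=0 y=1 v=1 z=0 p=1
t2.Δ5 n0=1 q=0 x=0 u=1 clk=1 r=0 y=1 v=1 z=0 p=0
t3.Δ0 n0=1 q=0 x=0 u=1 clk=1 r=0 y=1 v=1 z=0 p=0
t3.Δ1 n0=1 q=0 x=0 u=1 clk=0 r=0 y=1 v=1 z=0 p=0
t4.Δ0 n0=1 q=0 x=0 u=1 clk=0 r=0 y=1 v=1 z=0 p=0
t4.Δ1 n0=1 q=0 x=0 u=1 clk=1 r=0 y=1 v=1 z=0 p=0
t4.Δ2 n0=0 q=0 x=0 u=1 clk=1 r=0 y=1 v=1 z=0 p=0
t4.Δ3 n0=0 q=0 x=0 u=1 clk=1 r=0 y=0 v=1 z=0 p=1
t4.Δ4 n0=0 q=0 x=0 u=0 clk=1 r=0 y=0 v=1 z=0 p=1
t4.Δ5 n0=0 q=0 x=0 u=0 clk=1 r=0 y=0 v=1 z=0 p=0
t5.Δ0 n0=0 q=0 x=0 u=0 clk=1 r=0 y=0 v=1 z=0 p=0
t5.Δ1 n0=0 q=0 x=0 u=0 clk=0 r=0 y=0 v=1 z=0 p=0
t6.Δ0 n0=0 q=0 x=0 u=0 clk=0 r=0 y=0 v=1 z=0 p=0
t6.Δ1 n0=0 q=0 x=0 u=0 clk=1 r=0 y=0 v=1 z=0 p=0
t6.Δ2 n0=1 q=0 x=0 u=0 clk=1 r=0 y=0 v=1 z=0 p=0
t6.Δ3 n0=1 q=0 x=0 u=0 clk=1 r=0 y=1 v=1 z=0 p=1
t6.Δ4 n0=1 q=0 x=0 u=1 clk=1 r=0 y=1 v=1 z=0 p=1
t6.Δ5 n0=1 q=0 x=0 u=1 clk=1 r=0 y=1 v=1 z=0 p=0
t7.Δ0 n0=1 q=0 x=0 u=1 clk=1 r=0 y=1 v=1 z=0 p=0
t7.Δ1 n0=1 q=0 x=0 u=1 clk=0 r=0 y=1 v=1 z=0 p=0
t8.Δ0 n0=1 q=0 x=0 u=1 clk=0 r=0 y=1 v=1 z=0 p=0
t8.Δ1 n0=1 q=0 x=0 u=1 clk=1 r=0 y=1 v=1 z=0 p=0
t8.Δ2 n0=0 q=0 x=0 u=1 clk=1 r=0 y=1 v=1 z=0 p=0
t8.Δ3 n0=0 q=0 x=0 u=1 clk=1 r=0 y=0 v=1 z=0 p=1
t8.Δ4 n0=0 q=0 x=0 u=0 clk=1 r=0 y=0 v=1 z=0 p=1
t8.Δ5 n0=0 q=0 x=0 u=0 clk=1 r=0 y=0 v=1 z=0 p=0
t9.Δ0 n0=0 q=0 x=0 u=0 clk=1 r=0 y=0 v=1 z=0 p=0
t9.Δ1 n0=0 q=0 x=0 u=0 clk=0 r=0 y=0 v=1 z=0 p=0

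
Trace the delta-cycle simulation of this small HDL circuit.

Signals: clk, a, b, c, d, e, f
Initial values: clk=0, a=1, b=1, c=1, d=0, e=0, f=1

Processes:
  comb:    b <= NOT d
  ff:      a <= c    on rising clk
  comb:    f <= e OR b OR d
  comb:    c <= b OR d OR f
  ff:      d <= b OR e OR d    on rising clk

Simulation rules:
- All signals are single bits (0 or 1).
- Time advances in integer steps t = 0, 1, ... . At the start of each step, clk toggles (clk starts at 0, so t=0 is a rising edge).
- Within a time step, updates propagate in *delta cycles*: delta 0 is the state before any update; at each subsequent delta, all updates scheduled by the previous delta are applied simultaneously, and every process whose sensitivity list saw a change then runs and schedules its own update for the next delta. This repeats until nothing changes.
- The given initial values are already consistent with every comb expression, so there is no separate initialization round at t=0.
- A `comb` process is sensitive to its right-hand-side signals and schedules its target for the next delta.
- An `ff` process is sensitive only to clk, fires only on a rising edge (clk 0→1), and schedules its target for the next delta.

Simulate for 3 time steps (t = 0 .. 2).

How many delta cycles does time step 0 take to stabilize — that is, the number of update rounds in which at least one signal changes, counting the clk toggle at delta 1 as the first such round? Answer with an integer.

3

t=0 Δ0: b=1 e=0 c=1 f=1 a=1 d=0 clk=0
  Δ1: clk:0→1
  Δ2: d:0→1
  Δ3: b:1→0
  (3Δ to stable)
t=1 Δ0: b=0 e=0 c=1 f=1 a=1 d=1 clk=1
  Δ1: clk:1→0
  (1Δ to stable)
t=2 Δ0: b=0 e=0 c=1 f=1 a=1 d=1 clk=0
  Δ1: clk:0→1
  (1Δ to stable)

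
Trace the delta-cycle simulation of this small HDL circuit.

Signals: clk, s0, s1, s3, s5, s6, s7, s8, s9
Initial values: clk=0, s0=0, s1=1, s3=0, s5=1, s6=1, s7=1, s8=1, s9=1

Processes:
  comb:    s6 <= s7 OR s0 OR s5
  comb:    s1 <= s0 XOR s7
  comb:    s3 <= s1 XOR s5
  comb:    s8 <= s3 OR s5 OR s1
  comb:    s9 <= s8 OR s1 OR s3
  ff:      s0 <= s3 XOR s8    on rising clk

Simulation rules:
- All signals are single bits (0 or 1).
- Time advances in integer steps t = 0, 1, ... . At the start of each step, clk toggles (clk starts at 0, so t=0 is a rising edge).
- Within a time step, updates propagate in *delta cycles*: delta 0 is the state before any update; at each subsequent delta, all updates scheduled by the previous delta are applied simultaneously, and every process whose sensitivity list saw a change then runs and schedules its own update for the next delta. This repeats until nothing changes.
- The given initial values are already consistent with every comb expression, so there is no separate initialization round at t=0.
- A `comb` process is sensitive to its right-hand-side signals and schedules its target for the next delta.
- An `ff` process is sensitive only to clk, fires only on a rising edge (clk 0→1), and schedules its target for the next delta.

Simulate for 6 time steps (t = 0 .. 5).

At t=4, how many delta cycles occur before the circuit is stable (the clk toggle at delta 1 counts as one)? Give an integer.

4

t0.Δ0 s1=1 clk=0 s3=0 s0=0 s9=1 s8=1 s7=1 s5=1 s6=1
t0.Δ1 s1=1 clk=1 s3=0 s0=0 s9=1 s8=1 s7=1 s5=1 s6=1
t0.Δ2 s1=1 clk=1 s3=0 s0=1 s9=1 s8=1 s7=1 s5=1 s6=1
t0.Δ3 s1=0 clk=1 s3=0 s0=1 s9=1 s8=1 s7=1 s5=1 s6=1
t0.Δ4 s1=0 clk=1 s3=1 s0=1 s9=1 s8=1 s7=1 s5=1 s6=1
t1.Δ0 s1=0 clk=1 s3=1 s0=1 s9=1 s8=1 s7=1 s5=1 s6=1
t1.Δ1 s1=0 clk=0 s3=1 s0=1 s9=1 s8=1 s7=1 s5=1 s6=1
t2.Δ0 s1=0 clk=0 s3=1 s0=1 s9=1 s8=1 s7=1 s5=1 s6=1
t2.Δ1 s1=0 clk=1 s3=1 s0=1 s9=1 s8=1 s7=1 s5=1 s6=1
t2.Δ2 s1=0 clk=1 s3=1 s0=0 s9=1 s8=1 s7=1 s5=1 s6=1
t2.Δ3 s1=1 clk=1 s3=1 s0=0 s9=1 s8=1 s7=1 s5=1 s6=1
t2.Δ4 s1=1 clk=1 s3=0 s0=0 s9=1 s8=1 s7=1 s5=1 s6=1
t3.Δ0 s1=1 clk=1 s3=0 s0=0 s9=1 s8=1 s7=1 s5=1 s6=1
t3.Δ1 s1=1 clk=0 s3=0 s0=0 s9=1 s8=1 s7=1 s5=1 s6=1
t4.Δ0 s1=1 clk=0 s3=0 s0=0 s9=1 s8=1 s7=1 s5=1 s6=1
t4.Δ1 s1=1 clk=1 s3=0 s0=0 s9=1 s8=1 s7=1 s5=1 s6=1
t4.Δ2 s1=1 clk=1 s3=0 s0=1 s9=1 s8=1 s7=1 s5=1 s6=1
t4.Δ3 s1=0 clk=1 s3=0 s0=1 s9=1 s8=1 s7=1 s5=1 s6=1
t4.Δ4 s1=0 clk=1 s3=1 s0=1 s9=1 s8=1 s7=1 s5=1 s6=1
t5.Δ0 s1=0 clk=1 s3=1 s0=1 s9=1 s8=1 s7=1 s5=1 s6=1
t5.Δ1 s1=0 clk=0 s3=1 s0=1 s9=1 s8=1 s7=1 s5=1 s6=1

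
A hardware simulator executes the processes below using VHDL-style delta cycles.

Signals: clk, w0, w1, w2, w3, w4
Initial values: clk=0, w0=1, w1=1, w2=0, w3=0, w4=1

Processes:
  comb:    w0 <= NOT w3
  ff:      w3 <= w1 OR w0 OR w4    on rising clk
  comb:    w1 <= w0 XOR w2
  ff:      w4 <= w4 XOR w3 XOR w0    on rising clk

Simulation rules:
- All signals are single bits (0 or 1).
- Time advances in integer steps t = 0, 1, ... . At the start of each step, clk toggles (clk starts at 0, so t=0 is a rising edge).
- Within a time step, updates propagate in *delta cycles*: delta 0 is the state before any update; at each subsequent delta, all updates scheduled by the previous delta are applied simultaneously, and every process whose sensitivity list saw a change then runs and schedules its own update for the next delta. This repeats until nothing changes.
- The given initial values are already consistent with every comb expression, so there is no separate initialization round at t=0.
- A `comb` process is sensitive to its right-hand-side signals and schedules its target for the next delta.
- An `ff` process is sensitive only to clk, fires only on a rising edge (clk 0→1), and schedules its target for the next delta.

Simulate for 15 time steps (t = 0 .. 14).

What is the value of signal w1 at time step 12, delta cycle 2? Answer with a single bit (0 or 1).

t0.Δ0 w2=0 clk=0 w4=1 w1=1 w0=1 w3=0
t0.Δ1 w2=0 clk=1 w4=1 w1=1 w0=1 w3=0
t0.Δ2 w2=0 clk=1 w4=0 w1=1 w0=1 w3=1
t0.Δ3 w2=0 clk=1 w4=0 w1=1 w0=0 w3=1
t0.Δ4 w2=0 clk=1 w4=0 w1=0 w0=0 w3=1
t1.Δ0 w2=0 clk=1 w4=0 w1=0 w0=0 w3=1
t1.Δ1 w2=0 clk=0 w4=0 w1=0 w0=0 w3=1
t2.Δ0 w2=0 clk=0 w4=0 w1=0 w0=0 w3=1
t2.Δ1 w2=0 clk=1 w4=0 w1=0 w0=0 w3=1
t2.Δ2 w2=0 clk=1 w4=1 w1=0 w0=0 w3=0
t2.Δ3 w2=0 clk=1 w4=1 w1=0 w0=1 w3=0
t2.Δ4 w2=0 clk=1 w4=1 w1=1 w0=1 w3=0
t3.Δ0 w2=0 clk=1 w4=1 w1=1 w0=1 w3=0
t3.Δ1 w2=0 clk=0 w4=1 w1=1 w0=1 w3=0
t4.Δ0 w2=0 clk=0 w4=1 w1=1 w0=1 w3=0
t4.Δ1 w2=0 clk=1 w4=1 w1=1 w0=1 w3=0
t4.Δ2 w2=0 clk=1 w4=0 w1=1 w0=1 w3=1
t4.Δ3 w2=0 clk=1 w4=0 w1=1 w0=0 w3=1
t4.Δ4 w2=0 clk=1 w4=0 w1=0 w0=0 w3=1
t5.Δ0 w2=0 clk=1 w4=0 w1=0 w0=0 w3=1
t5.Δ1 w2=0 clk=0 w4=0 w1=0 w0=0 w3=1
t6.Δ0 w2=0 clk=0 w4=0 w1=0 w0=0 w3=1
t6.Δ1 w2=0 clk=1 w4=0 w1=0 w0=0 w3=1
t6.Δ2 w2=0 clk=1 w4=1 w1=0 w0=0 w3=0
t6.Δ3 w2=0 clk=1 w4=1 w1=0 w0=1 w3=0
t6.Δ4 w2=0 clk=1 w4=1 w1=1 w0=1 w3=0
t7.Δ0 w2=0 clk=1 w4=1 w1=1 w0=1 w3=0
t7.Δ1 w2=0 clk=0 w4=1 w1=1 w0=1 w3=0
t8.Δ0 w2=0 clk=0 w4=1 w1=1 w0=1 w3=0
t8.Δ1 w2=0 clk=1 w4=1 w1=1 w0=1 w3=0
t8.Δ2 w2=0 clk=1 w4=0 w1=1 w0=1 w3=1
t8.Δ3 w2=0 clk=1 w4=0 w1=1 w0=0 w3=1
t8.Δ4 w2=0 clk=1 w4=0 w1=0 w0=0 w3=1
t9.Δ0 w2=0 clk=1 w4=0 w1=0 w0=0 w3=1
t9.Δ1 w2=0 clk=0 w4=0 w1=0 w0=0 w3=1
t10.Δ0 w2=0 clk=0 w4=0 w1=0 w0=0 w3=1
t10.Δ1 w2=0 clk=1 w4=0 w1=0 w0=0 w3=1
t10.Δ2 w2=0 clk=1 w4=1 w1=0 w0=0 w3=0
t10.Δ3 w2=0 clk=1 w4=1 w1=0 w0=1 w3=0
t10.Δ4 w2=0 clk=1 w4=1 w1=1 w0=1 w3=0
t11.Δ0 w2=0 clk=1 w4=1 w1=1 w0=1 w3=0
t11.Δ1 w2=0 clk=0 w4=1 w1=1 w0=1 w3=0
t12.Δ0 w2=0 clk=0 w4=1 w1=1 w0=1 w3=0
t12.Δ1 w2=0 clk=1 w4=1 w1=1 w0=1 w3=0
t12.Δ2 w2=0 clk=1 w4=0 w1=1 w0=1 w3=1
t12.Δ3 w2=0 clk=1 w4=0 w1=1 w0=0 w3=1
t12.Δ4 w2=0 clk=1 w4=0 w1=0 w0=0 w3=1
t13.Δ0 w2=0 clk=1 w4=0 w1=0 w0=0 w3=1
t13.Δ1 w2=0 clk=0 w4=0 w1=0 w0=0 w3=1
t14.Δ0 w2=0 clk=0 w4=0 w1=0 w0=0 w3=1
t14.Δ1 w2=0 clk=1 w4=0 w1=0 w0=0 w3=1
t14.Δ2 w2=0 clk=1 w4=1 w1=0 w0=0 w3=0
t14.Δ3 w2=0 clk=1 w4=1 w1=0 w0=1 w3=0
t14.Δ4 w2=0 clk=1 w4=1 w1=1 w0=1 w3=0

1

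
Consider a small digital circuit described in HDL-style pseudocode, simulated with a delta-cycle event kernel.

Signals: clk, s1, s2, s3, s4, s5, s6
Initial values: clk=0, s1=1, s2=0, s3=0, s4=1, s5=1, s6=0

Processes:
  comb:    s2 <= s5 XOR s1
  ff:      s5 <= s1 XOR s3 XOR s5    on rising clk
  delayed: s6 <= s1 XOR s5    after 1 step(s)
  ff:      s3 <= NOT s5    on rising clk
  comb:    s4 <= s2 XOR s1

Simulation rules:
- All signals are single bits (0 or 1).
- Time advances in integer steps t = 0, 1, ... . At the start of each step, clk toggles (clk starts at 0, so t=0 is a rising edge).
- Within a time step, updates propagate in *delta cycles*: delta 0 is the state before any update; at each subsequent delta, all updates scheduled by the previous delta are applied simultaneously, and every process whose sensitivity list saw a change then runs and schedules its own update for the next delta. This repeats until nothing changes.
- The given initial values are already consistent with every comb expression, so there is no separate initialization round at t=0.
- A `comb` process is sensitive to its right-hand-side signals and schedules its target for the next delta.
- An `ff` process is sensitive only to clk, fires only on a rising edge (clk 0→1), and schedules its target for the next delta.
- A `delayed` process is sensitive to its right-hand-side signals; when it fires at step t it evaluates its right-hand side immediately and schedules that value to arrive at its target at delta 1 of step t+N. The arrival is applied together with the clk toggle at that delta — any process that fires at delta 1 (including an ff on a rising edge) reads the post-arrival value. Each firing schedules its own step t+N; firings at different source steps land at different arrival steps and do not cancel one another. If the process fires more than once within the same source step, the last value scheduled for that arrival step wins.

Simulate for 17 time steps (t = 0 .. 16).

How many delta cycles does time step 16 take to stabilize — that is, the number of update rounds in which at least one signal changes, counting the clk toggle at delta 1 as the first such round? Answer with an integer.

2

t0.Δ0 clk=0 s4=1 s6=0 s1=1 s5=1 s2=0 s3=0
t0.Δ1 clk=1 s4=1 s6=0 s1=1 s5=1 s2=0 s3=0
t0.Δ2 clk=1 s4=1 s6=0 s1=1 s5=0 s2=0 s3=0
t0.Δ3 clk=1 s4=1 s6=0 s1=1 s5=0 s2=1 s3=0
t0.Δ4 clk=1 s4=0 s6=0 s1=1 s5=0 s2=1 s3=0
t1.Δ0 clk=1 s4=0 s6=0 s1=1 s5=0 s2=1 s3=0
t1.Δ1 clk=0 s4=0 s6=1 s1=1 s5=0 s2=1 s3=0
t2.Δ0 clk=0 s4=0 s6=1 s1=1 s5=0 s2=1 s3=0
t2.Δ1 clk=1 s4=0 s6=1 s1=1 s5=0 s2=1 s3=0
t2.Δ2 clk=1 s4=0 s6=1 s1=1 s5=1 s2=1 s3=1
t2.Δ3 clk=1 s4=0 s6=1 s1=1 s5=1 s2=0 s3=1
t2.Δ4 clk=1 s4=1 s6=1 s1=1 s5=1 s2=0 s3=1
t3.Δ0 clk=1 s4=1 s6=1 s1=1 s5=1 s2=0 s3=1
t3.Δ1 clk=0 s4=1 s6=0 s1=1 s5=1 s2=0 s3=1
t4.Δ0 clk=0 s4=1 s6=0 s1=1 s5=1 s2=0 s3=1
t4.Δ1 clk=1 s4=1 s6=0 s1=1 s5=1 s2=0 s3=1
t4.Δ2 clk=1 s4=1 s6=0 s1=1 s5=1 s2=0 s3=0
t5.Δ0 clk=1 s4=1 s6=0 s1=1 s5=1 s2=0 s3=0
t5.Δ1 clk=0 s4=1 s6=0 s1=1 s5=1 s2=0 s3=0
t6.Δ0 clk=0 s4=1 s6=0 s1=1 s5=1 s2=0 s3=0
t6.Δ1 clk=1 s4=1 s6=0 s1=1 s5=1 s2=0 s3=0
t6.Δ2 clk=1 s4=1 s6=0 s1=1 s5=0 s2=0 s3=0
t6.Δ3 clk=1 s4=1 s6=0 s1=1 s5=0 s2=1 s3=0
t6.Δ4 clk=1 s4=0 s6=0 s1=1 s5=0 s2=1 s3=0
t7.Δ0 clk=1 s4=0 s6=0 s1=1 s5=0 s2=1 s3=0
t7.Δ1 clk=0 s4=0 s6=1 s1=1 s5=0 s2=1 s3=0
t8.Δ0 clk=0 s4=0 s6=1 s1=1 s5=0 s2=1 s3=0
t8.Δ1 clk=1 s4=0 s6=1 s1=1 s5=0 s2=1 s3=0
t8.Δ2 clk=1 s4=0 s6=1 s1=1 s5=1 s2=1 s3=1
t8.Δ3 clk=1 s4=0 s6=1 s1=1 s5=1 s2=0 s3=1
t8.Δ4 clk=1 s4=1 s6=1 s1=1 s5=1 s2=0 s3=1
t9.Δ0 clk=1 s4=1 s6=1 s1=1 s5=1 s2=0 s3=1
t9.Δ1 clk=0 s4=1 s6=0 s1=1 s5=1 s2=0 s3=1
t10.Δ0 clk=0 s4=1 s6=0 s1=1 s5=1 s2=0 s3=1
t10.Δ1 clk=1 s4=1 s6=0 s1=1 s5=1 s2=0 s3=1
t10.Δ2 clk=1 s4=1 s6=0 s1=1 s5=1 s2=0 s3=0
t11.Δ0 clk=1 s4=1 s6=0 s1=1 s5=1 s2=0 s3=0
t11.Δ1 clk=0 s4=1 s6=0 s1=1 s5=1 s2=0 s3=0
t12.Δ0 clk=0 s4=1 s6=0 s1=1 s5=1 s2=0 s3=0
t12.Δ1 clk=1 s4=1 s6=0 s1=1 s5=1 s2=0 s3=0
t12.Δ2 clk=1 s4=1 s6=0 s1=1 s5=0 s2=0 s3=0
t12.Δ3 clk=1 s4=1 s6=0 s1=1 s5=0 s2=1 s3=0
t12.Δ4 clk=1 s4=0 s6=0 s1=1 s5=0 s2=1 s3=0
t13.Δ0 clk=1 s4=0 s6=0 s1=1 s5=0 s2=1 s3=0
t13.Δ1 clk=0 s4=0 s6=1 s1=1 s5=0 s2=1 s3=0
t14.Δ0 clk=0 s4=0 s6=1 s1=1 s5=0 s2=1 s3=0
t14.Δ1 clk=1 s4=0 s6=1 s1=1 s5=0 s2=1 s3=0
t14.Δ2 clk=1 s4=0 s6=1 s1=1 s5=1 s2=1 s3=1
t14.Δ3 clk=1 s4=0 s6=1 s1=1 s5=1 s2=0 s3=1
t14.Δ4 clk=1 s4=1 s6=1 s1=1 s5=1 s2=0 s3=1
t15.Δ0 clk=1 s4=1 s6=1 s1=1 s5=1 s2=0 s3=1
t15.Δ1 clk=0 s4=1 s6=0 s1=1 s5=1 s2=0 s3=1
t16.Δ0 clk=0 s4=1 s6=0 s1=1 s5=1 s2=0 s3=1
t16.Δ1 clk=1 s4=1 s6=0 s1=1 s5=1 s2=0 s3=1
t16.Δ2 clk=1 s4=1 s6=0 s1=1 s5=1 s2=0 s3=0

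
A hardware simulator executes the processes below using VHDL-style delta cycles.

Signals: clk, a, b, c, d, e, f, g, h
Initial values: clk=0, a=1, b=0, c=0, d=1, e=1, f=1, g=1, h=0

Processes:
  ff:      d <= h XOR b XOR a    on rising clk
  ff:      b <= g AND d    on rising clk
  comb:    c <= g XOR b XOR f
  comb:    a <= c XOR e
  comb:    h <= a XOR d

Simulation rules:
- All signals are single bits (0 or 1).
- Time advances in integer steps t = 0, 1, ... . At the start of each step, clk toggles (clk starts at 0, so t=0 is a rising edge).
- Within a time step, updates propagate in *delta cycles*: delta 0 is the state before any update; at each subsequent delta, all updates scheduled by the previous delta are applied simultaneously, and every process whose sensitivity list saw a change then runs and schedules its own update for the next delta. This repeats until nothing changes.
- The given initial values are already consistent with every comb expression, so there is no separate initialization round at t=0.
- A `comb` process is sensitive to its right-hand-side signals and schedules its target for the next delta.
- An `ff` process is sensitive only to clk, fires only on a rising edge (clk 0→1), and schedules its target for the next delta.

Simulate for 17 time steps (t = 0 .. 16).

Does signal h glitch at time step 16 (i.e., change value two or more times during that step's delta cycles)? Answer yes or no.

t=0 Δ0: d=1 g=1 clk=0 c=0 h=0 b=0 f=1 a=1 e=1
  Δ1: clk:0→1
  Δ2: b:0→1
  Δ3: c:0→1
  Δ4: a:1→0
  Δ5: h:0→1
  (5Δ to stable)
t=1 Δ0: d=1 g=1 clk=1 c=1 h=1 b=1 f=1 a=0 e=1
  Δ1: clk:1→0
  (1Δ to stable)
t=2 Δ0: d=1 g=1 clk=0 c=1 h=1 b=1 f=1 a=0 e=1
  Δ1: clk:0→1
  Δ2: d:1→0
  Δ3: h:1→0
  (3Δ to stable)
t=3 Δ0: d=0 g=1 clk=1 c=1 h=0 b=1 f=1 a=0 e=1
  Δ1: clk:1→0
  (1Δ to stable)
t=4 Δ0: d=0 g=1 clk=0 c=1 h=0 b=1 f=1 a=0 e=1
  Δ1: clk:0→1
  Δ2: d:0→1, b:1→0
  Δ3: c:1→0, h:0→1
  Δ4: a:0→1
  Δ5: h:1→0
  (5Δ to stable)
t=5 Δ0: d=1 g=1 clk=1 c=0 h=0 b=0 f=1 a=1 e=1
  Δ1: clk:1→0
  (1Δ to stable)
t=6 Δ0: d=1 g=1 clk=0 c=0 h=0 b=0 f=1 a=1 e=1
  Δ1: clk:0→1
  Δ2: b:0→1
  Δ3: c:0→1
  Δ4: a:1→0
  Δ5: h:0→1
  (5Δ to stable)
t=7 Δ0: d=1 g=1 clk=1 c=1 h=1 b=1 f=1 a=0 e=1
  Δ1: clk:1→0
  (1Δ to stable)
t=8 Δ0: d=1 g=1 clk=0 c=1 h=1 b=1 f=1 a=0 e=1
  Δ1: clk:0→1
  Δ2: d:1→0
  Δ3: h:1→0
  (3Δ to stable)
t=9 Δ0: d=0 g=1 clk=1 c=1 h=0 b=1 f=1 a=0 e=1
  Δ1: clk:1→0
  (1Δ to stable)
t=10 Δ0: d=0 g=1 clk=0 c=1 h=0 b=1 f=1 a=0 e=1
  Δ1: clk:0→1
  Δ2: d:0→1, b:1→0
  Δ3: c:1→0, h:0→1
  Δ4: a:0→1
  Δ5: h:1→0
  (5Δ to stable)
t=11 Δ0: d=1 g=1 clk=1 c=0 h=0 b=0 f=1 a=1 e=1
  Δ1: clk:1→0
  (1Δ to stable)
t=12 Δ0: d=1 g=1 clk=0 c=0 h=0 b=0 f=1 a=1 e=1
  Δ1: clk:0→1
  Δ2: b:0→1
  Δ3: c:0→1
  Δ4: a:1→0
  Δ5: h:0→1
  (5Δ to stable)
t=13 Δ0: d=1 g=1 clk=1 c=1 h=1 b=1 f=1 a=0 e=1
  Δ1: clk:1→0
  (1Δ to stable)
t=14 Δ0: d=1 g=1 clk=0 c=1 h=1 b=1 f=1 a=0 e=1
  Δ1: clk:0→1
  Δ2: d:1→0
  Δ3: h:1→0
  (3Δ to stable)
t=15 Δ0: d=0 g=1 clk=1 c=1 h=0 b=1 f=1 a=0 e=1
  Δ1: clk:1→0
  (1Δ to stable)
t=16 Δ0: d=0 g=1 clk=0 c=1 h=0 b=1 f=1 a=0 e=1
  Δ1: clk:0→1
  Δ2: d:0→1, b:1→0
  Δ3: c:1→0, h:0→1
  Δ4: a:0→1
  Δ5: h:1→0
  (5Δ to stable)

yes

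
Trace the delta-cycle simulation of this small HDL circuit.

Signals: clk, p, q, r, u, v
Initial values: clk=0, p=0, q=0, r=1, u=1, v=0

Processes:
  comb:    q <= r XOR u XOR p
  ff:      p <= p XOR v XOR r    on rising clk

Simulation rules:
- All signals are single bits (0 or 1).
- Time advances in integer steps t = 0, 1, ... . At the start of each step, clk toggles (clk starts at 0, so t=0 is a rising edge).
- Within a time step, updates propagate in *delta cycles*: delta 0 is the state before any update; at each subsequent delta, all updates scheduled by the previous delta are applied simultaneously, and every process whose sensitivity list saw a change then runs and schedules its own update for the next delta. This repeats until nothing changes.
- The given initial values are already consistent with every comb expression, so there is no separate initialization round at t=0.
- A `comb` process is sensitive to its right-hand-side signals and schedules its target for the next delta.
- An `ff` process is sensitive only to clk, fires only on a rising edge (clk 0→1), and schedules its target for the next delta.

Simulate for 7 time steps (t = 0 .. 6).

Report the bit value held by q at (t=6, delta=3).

t=0 Δ0: clk=0 u=1 q=0 r=1 p=0 v=0
  Δ1: clk:0→1
  Δ2: p:0→1
  Δ3: q:0→1
  (3Δ to stable)
t=1 Δ0: clk=1 u=1 q=1 r=1 p=1 v=0
  Δ1: clk:1→0
  (1Δ to stable)
t=2 Δ0: clk=0 u=1 q=1 r=1 p=1 v=0
  Δ1: clk:0→1
  Δ2: p:1→0
  Δ3: q:1→0
  (3Δ to stable)
t=3 Δ0: clk=1 u=1 q=0 r=1 p=0 v=0
  Δ1: clk:1→0
  (1Δ to stable)
t=4 Δ0: clk=0 u=1 q=0 r=1 p=0 v=0
  Δ1: clk:0→1
  Δ2: p:0→1
  Δ3: q:0→1
  (3Δ to stable)
t=5 Δ0: clk=1 u=1 q=1 r=1 p=1 v=0
  Δ1: clk:1→0
  (1Δ to stable)
t=6 Δ0: clk=0 u=1 q=1 r=1 p=1 v=0
  Δ1: clk:0→1
  Δ2: p:1→0
  Δ3: q:1→0
  (3Δ to stable)

0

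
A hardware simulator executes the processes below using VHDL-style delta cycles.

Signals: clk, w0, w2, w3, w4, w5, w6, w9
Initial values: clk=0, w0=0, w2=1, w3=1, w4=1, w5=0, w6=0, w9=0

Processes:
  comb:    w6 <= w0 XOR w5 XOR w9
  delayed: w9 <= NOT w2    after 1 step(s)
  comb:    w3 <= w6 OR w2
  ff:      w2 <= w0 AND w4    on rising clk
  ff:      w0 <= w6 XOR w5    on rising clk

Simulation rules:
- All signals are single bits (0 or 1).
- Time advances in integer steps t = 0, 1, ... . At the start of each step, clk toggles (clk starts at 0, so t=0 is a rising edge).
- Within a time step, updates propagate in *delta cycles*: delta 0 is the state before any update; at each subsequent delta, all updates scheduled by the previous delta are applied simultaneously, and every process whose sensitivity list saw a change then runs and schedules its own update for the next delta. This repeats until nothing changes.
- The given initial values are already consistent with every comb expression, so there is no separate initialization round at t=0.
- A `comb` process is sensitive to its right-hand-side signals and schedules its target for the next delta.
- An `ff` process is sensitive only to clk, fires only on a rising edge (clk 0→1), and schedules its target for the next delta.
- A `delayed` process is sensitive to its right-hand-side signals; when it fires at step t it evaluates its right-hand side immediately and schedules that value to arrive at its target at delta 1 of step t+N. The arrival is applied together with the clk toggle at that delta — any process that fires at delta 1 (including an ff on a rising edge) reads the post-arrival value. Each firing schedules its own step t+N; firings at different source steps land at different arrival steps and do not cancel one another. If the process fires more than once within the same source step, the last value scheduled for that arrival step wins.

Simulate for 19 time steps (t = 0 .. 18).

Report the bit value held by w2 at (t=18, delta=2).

t=0 Δ0: w4=1 w9=0 w3=1 w6=0 w2=1 clk=0 w5=0 w0=0
  Δ1: clk:0→1
  Δ2: w2:1→0
  Δ3: w3:1→0
  (3Δ to stable)
t=1 Δ0: w4=1 w9=0 w3=0 w6=0 w2=0 clk=1 w5=0 w0=0
  Δ1: w9:0→1, clk:1→0
  Δ2: w6:0→1
  Δ3: w3:0→1
  (3Δ to stable)
t=2 Δ0: w4=1 w9=1 w3=1 w6=1 w2=0 clk=0 w5=0 w0=0
  Δ1: clk:0→1
  Δ2: w0:0→1
  Δ3: w6:1→0
  Δ4: w3:1→0
  (4Δ to stable)
t=3 Δ0: w4=1 w9=1 w3=0 w6=0 w2=0 clk=1 w5=0 w0=1
  Δ1: clk:1→0
  (1Δ to stable)
t=4 Δ0: w4=1 w9=1 w3=0 w6=0 w2=0 clk=0 w5=0 w0=1
  Δ1: clk:0→1
  Δ2: w2:0→1, w0:1→0
  Δ3: w3:0→1, w6:0→1
  (3Δ to stable)
t=5 Δ0: w4=1 w9=1 w3=1 w6=1 w2=1 clk=1 w5=0 w0=0
  Δ1: w9:1→0, clk:1→0
  Δ2: w6:1→0
  (2Δ to stable)
t=6 Δ0: w4=1 w9=0 w3=1 w6=0 w2=1 clk=0 w5=0 w0=0
  Δ1: clk:0→1
  Δ2: w2:1→0
  Δ3: w3:1→0
  (3Δ to stable)
t=7 Δ0: w4=1 w9=0 w3=0 w6=0 w2=0 clk=1 w5=0 w0=0
  Δ1: w9:0→1, clk:1→0
  Δ2: w6:0→1
  Δ3: w3:0→1
  (3Δ to stable)
t=8 Δ0: w4=1 w9=1 w3=1 w6=1 w2=0 clk=0 w5=0 w0=0
  Δ1: clk:0→1
  Δ2: w0:0→1
  Δ3: w6:1→0
  Δ4: w3:1→0
  (4Δ to stable)
t=9 Δ0: w4=1 w9=1 w3=0 w6=0 w2=0 clk=1 w5=0 w0=1
  Δ1: clk:1→0
  (1Δ to stable)
t=10 Δ0: w4=1 w9=1 w3=0 w6=0 w2=0 clk=0 w5=0 w0=1
  Δ1: clk:0→1
  Δ2: w2:0→1, w0:1→0
  Δ3: w3:0→1, w6:0→1
  (3Δ to stable)
t=11 Δ0: w4=1 w9=1 w3=1 w6=1 w2=1 clk=1 w5=0 w0=0
  Δ1: w9:1→0, clk:1→0
  Δ2: w6:1→0
  (2Δ to stable)
t=12 Δ0: w4=1 w9=0 w3=1 w6=0 w2=1 clk=0 w5=0 w0=0
  Δ1: clk:0→1
  Δ2: w2:1→0
  Δ3: w3:1→0
  (3Δ to stable)
t=13 Δ0: w4=1 w9=0 w3=0 w6=0 w2=0 clk=1 w5=0 w0=0
  Δ1: w9:0→1, clk:1→0
  Δ2: w6:0→1
  Δ3: w3:0→1
  (3Δ to stable)
t=14 Δ0: w4=1 w9=1 w3=1 w6=1 w2=0 clk=0 w5=0 w0=0
  Δ1: clk:0→1
  Δ2: w0:0→1
  Δ3: w6:1→0
  Δ4: w3:1→0
  (4Δ to stable)
t=15 Δ0: w4=1 w9=1 w3=0 w6=0 w2=0 clk=1 w5=0 w0=1
  Δ1: clk:1→0
  (1Δ to stable)
t=16 Δ0: w4=1 w9=1 w3=0 w6=0 w2=0 clk=0 w5=0 w0=1
  Δ1: clk:0→1
  Δ2: w2:0→1, w0:1→0
  Δ3: w3:0→1, w6:0→1
  (3Δ to stable)
t=17 Δ0: w4=1 w9=1 w3=1 w6=1 w2=1 clk=1 w5=0 w0=0
  Δ1: w9:1→0, clk:1→0
  Δ2: w6:1→0
  (2Δ to stable)
t=18 Δ0: w4=1 w9=0 w3=1 w6=0 w2=1 clk=0 w5=0 w0=0
  Δ1: clk:0→1
  Δ2: w2:1→0
  Δ3: w3:1→0
  (3Δ to stable)

0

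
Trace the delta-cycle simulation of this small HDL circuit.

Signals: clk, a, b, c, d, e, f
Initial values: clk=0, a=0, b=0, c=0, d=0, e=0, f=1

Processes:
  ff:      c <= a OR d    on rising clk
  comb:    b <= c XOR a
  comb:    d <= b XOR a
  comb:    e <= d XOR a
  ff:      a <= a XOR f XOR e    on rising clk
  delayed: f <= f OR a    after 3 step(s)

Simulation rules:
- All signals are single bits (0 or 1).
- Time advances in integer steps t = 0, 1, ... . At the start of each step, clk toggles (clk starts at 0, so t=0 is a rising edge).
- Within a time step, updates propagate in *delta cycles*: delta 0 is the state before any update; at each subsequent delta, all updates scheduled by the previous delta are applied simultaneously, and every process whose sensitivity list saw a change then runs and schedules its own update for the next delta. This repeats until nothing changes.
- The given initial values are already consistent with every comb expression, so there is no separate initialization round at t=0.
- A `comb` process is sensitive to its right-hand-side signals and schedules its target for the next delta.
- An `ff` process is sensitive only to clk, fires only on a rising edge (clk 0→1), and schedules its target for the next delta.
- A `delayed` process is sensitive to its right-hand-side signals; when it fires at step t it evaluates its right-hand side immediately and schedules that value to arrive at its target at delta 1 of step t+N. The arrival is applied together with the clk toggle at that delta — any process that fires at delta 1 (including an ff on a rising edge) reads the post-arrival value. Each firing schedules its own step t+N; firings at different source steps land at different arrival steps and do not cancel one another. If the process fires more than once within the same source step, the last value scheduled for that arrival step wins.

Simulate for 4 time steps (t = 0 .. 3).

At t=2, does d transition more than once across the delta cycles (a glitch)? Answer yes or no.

no

t0.Δ0 c=0 f=1 b=0 d=0 clk=0 a=0 e=0
t0.Δ1 c=0 f=1 b=0 d=0 clk=1 a=0 e=0
t0.Δ2 c=0 f=1 b=0 d=0 clk=1 a=1 e=0
t0.Δ3 c=0 f=1 b=1 d=1 clk=1 a=1 e=1
t0.Δ4 c=0 f=1 b=1 d=0 clk=1 a=1 e=0
t0.Δ5 c=0 f=1 b=1 d=0 clk=1 a=1 e=1
t1.Δ0 c=0 f=1 b=1 d=0 clk=1 a=1 e=1
t1.Δ1 c=0 f=1 b=1 d=0 clk=0 a=1 e=1
t2.Δ0 c=0 f=1 b=1 d=0 clk=0 a=1 e=1
t2.Δ1 c=0 f=1 b=1 d=0 clk=1 a=1 e=1
t2.Δ2 c=1 f=1 b=1 d=0 clk=1 a=1 e=1
t2.Δ3 c=1 f=1 b=0 d=0 clk=1 a=1 e=1
t2.Δ4 c=1 f=1 b=0 d=1 clk=1 a=1 e=1
t2.Δ5 c=1 f=1 b=0 d=1 clk=1 a=1 e=0
t3.Δ0 c=1 f=1 b=0 d=1 clk=1 a=1 e=0
t3.Δ1 c=1 f=1 b=0 d=1 clk=0 a=1 e=0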